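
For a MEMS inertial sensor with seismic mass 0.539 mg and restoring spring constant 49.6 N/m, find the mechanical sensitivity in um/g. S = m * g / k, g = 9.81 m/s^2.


Step 1: Convert mass: m = 0.539 mg = 5.39e-07 kg
Step 2: S = m * g / k = 5.39e-07 * 9.81 / 49.6
Step 3: S = 1.07e-07 m/g
Step 4: Convert to um/g: S = 0.107 um/g


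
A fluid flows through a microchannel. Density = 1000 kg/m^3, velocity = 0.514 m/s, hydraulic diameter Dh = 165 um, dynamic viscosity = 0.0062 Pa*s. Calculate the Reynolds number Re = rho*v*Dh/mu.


Step 1: Convert Dh to meters: Dh = 165e-6 m
Step 2: Re = rho * v * Dh / mu
Re = 1000 * 0.514 * 165e-6 / 0.0062
Re = 13.679


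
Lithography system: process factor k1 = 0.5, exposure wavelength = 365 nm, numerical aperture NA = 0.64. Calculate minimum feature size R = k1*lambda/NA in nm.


Step 1: Identify values: k1 = 0.5, lambda = 365 nm, NA = 0.64
Step 2: R = k1 * lambda / NA
R = 0.5 * 365 / 0.64
R = 285.2 nm


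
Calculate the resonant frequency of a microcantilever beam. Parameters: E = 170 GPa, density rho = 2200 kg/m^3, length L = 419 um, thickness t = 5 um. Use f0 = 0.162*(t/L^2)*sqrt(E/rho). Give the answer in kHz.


Step 1: Convert units to SI.
t_SI = 5e-6 m, L_SI = 419e-6 m
Step 2: Calculate sqrt(E/rho).
sqrt(170e9 / 2200) = 8790.49 m/s
Step 3: Compute f0.
f0 = 0.162 * 5e-6 / (419e-6)^2 * 8790.49 = 40557.4 Hz = 40.56 kHz


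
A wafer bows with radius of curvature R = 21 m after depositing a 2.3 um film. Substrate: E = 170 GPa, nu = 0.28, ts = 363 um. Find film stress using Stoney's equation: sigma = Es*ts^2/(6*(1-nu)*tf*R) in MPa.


Step 1: Compute numerator: Es * ts^2 = 170 * 363^2 = 22400730 (GPa*um^2)
Step 2: Compute denominator (R in um): 6*(1-nu)*tf*R = 6*0.72*2.3*21e6 = 208656000.0 (um^2)
Step 3: sigma (GPa) = 22400730 / 208656000.0 = 1.07357e-01 GPa
Step 4: Convert to MPa (x1000): sigma = 107.4 MPa


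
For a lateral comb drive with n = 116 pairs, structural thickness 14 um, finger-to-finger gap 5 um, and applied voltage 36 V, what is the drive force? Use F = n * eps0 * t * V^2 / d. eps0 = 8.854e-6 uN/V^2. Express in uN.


Step 1: Parameters: n=116, eps0=8.854e-6 uN/V^2, t=14 um, V=36 V, d=5 um
Step 2: V^2 = 1296
Step 3: F = 116 * 8.854e-6 * 14 * 1296 / 5
F = 3.727 uN


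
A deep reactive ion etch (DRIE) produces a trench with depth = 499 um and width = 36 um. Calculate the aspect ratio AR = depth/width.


Step 1: AR = depth / width
Step 2: AR = 499 / 36
AR = 13.9


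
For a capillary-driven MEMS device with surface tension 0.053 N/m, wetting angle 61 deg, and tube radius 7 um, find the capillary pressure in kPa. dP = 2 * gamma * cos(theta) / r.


Step 1: cos(61 deg) = 0.4848
Step 2: Convert r to m: r = 7e-6 m
Step 3: dP = 2 * 0.053 * 0.4848 / 7e-6 = 7341.3 Pa
Step 4: Convert Pa to kPa (divide by 1000).
dP = 7.34 kPa


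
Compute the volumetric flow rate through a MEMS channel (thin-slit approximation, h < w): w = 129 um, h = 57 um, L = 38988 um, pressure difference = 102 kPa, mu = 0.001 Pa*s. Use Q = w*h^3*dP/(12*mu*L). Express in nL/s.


Step 1: Convert all dimensions to SI (meters).
w = 129e-6 m, h = 57e-6 m, L = 38988e-6 m, dP = 102e3 Pa
Step 2: Q = w * h^3 * dP / (12 * mu * L)
Q = 129e-6 * (57e-6)^3 * 102e3 / (12 * 0.001 * 38988e-6) = 5.208375e-09 m^3/s
Step 3: Convert Q from m^3/s to nL/s (1 m^3 = 1e12 nL, so multiply by 1e12).
Q = 5208.375 nL/s


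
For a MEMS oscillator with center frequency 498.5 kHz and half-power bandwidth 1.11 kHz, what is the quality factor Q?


Step 1: Q = f0 / bandwidth
Step 2: Q = 498.5 / 1.11
Q = 449.1


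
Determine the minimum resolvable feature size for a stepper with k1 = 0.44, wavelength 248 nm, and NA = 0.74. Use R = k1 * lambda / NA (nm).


Step 1: Identify values: k1 = 0.44, lambda = 248 nm, NA = 0.74
Step 2: R = k1 * lambda / NA
R = 0.44 * 248 / 0.74
R = 147.5 nm


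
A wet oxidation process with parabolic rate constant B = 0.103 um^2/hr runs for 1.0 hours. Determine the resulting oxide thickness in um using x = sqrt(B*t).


Step 1: Compute B*t = 0.103 * 1.0 = 0.103
Step 2: x = sqrt(0.103)
x = 0.321 um


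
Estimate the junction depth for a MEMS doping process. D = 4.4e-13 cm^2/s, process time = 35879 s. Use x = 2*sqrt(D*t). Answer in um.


Step 1: Compute D*t = 4.4e-13 * 35879 = 1.578676e-08 cm^2
Step 2: sqrt(D*t) = 1.25645e-04 cm
Step 3: x = 2 * 1.25645e-04 cm = 2.5129e-04 cm
Step 4: Convert to um (1 cm = 1e4 um): x = 2.513 um


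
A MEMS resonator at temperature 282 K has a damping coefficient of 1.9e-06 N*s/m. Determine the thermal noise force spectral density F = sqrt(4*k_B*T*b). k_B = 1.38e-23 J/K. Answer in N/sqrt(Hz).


Step 1: Compute 4 * k_B * T * b
= 4 * 1.38e-23 * 282 * 1.9e-06
= 2.9576e-26 N^2/Hz
Step 2: F_noise = sqrt(2.9576e-26)
F_noise = 1.72e-13 N/sqrt(Hz)


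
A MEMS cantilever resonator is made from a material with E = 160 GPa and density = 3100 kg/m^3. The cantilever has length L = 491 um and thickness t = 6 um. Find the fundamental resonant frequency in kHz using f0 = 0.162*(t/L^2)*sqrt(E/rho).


Step 1: Convert units to SI.
t_SI = 6e-6 m, L_SI = 491e-6 m
Step 2: Calculate sqrt(E/rho).
sqrt(160e9 / 3100) = 7184.21 m/s
Step 3: Compute f0.
f0 = 0.162 * 6e-6 / (491e-6)^2 * 7184.21 = 28965.6 Hz = 28.97 kHz


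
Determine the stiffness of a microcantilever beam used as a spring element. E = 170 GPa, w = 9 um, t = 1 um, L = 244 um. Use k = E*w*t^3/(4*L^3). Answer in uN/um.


Step 1: Convert E to consistent units (1 GPa = 1000 uN/um^2).
E = 170 GPa = 170000 uN/um^2
Step 2: Compute t^3 = 1^3 = 1
Step 3: Compute L^3 = 244^3 = 14526784
Step 4: k = 170000 * 9 * 1 / (4 * 14526784)
k = 0.0263 uN/um


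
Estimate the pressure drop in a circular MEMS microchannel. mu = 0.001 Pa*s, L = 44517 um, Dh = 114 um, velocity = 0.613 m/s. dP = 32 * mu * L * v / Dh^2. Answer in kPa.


Step 1: Convert to SI: L = 44517e-6 m, Dh = 114e-6 m
Step 2: dP = 32 * 0.001 * 44517e-6 * 0.613 / (114e-6)^2
Step 3: dP = 67193.40 Pa
Step 4: Convert to kPa: dP = 67.19 kPa


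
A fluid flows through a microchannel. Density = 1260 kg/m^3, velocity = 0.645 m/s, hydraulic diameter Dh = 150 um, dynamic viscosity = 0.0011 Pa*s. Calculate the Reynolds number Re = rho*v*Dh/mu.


Step 1: Convert Dh to meters: Dh = 150e-6 m
Step 2: Re = rho * v * Dh / mu
Re = 1260 * 0.645 * 150e-6 / 0.0011
Re = 110.823


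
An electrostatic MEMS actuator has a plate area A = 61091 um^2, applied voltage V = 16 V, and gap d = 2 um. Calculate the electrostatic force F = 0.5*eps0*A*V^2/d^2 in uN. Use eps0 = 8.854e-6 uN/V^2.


Step 1: Identify parameters.
eps0 = 8.854e-6 uN/V^2, A = 61091 um^2, V = 16 V, d = 2 um
Step 2: Compute V^2 = 16^2 = 256
Step 3: Compute d^2 = 2^2 = 4
Step 4: F = 0.5 * 8.854e-6 * 61091 * 256 / 4
F = 17.309 uN


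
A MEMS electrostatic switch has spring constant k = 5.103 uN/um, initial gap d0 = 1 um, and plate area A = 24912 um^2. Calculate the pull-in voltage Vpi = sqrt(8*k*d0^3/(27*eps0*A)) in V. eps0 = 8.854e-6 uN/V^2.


Step 1: Compute numerator: 8 * k * d0^3 = 8 * 5.103 * 1^3 = 40.824
Step 2: Compute denominator: 27 * eps0 * A = 27 * 8.854e-6 * 24912 = 5.955413
Step 3: Vpi = sqrt(40.824 / 5.955413)
Vpi = 2.62 V


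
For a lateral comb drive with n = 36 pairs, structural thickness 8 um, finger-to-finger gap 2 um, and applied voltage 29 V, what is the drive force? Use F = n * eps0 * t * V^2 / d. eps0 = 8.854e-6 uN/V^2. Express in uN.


Step 1: Parameters: n=36, eps0=8.854e-6 uN/V^2, t=8 um, V=29 V, d=2 um
Step 2: V^2 = 841
Step 3: F = 36 * 8.854e-6 * 8 * 841 / 2
F = 1.072 uN


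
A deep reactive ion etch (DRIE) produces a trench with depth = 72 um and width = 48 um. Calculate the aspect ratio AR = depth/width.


Step 1: AR = depth / width
Step 2: AR = 72 / 48
AR = 1.5


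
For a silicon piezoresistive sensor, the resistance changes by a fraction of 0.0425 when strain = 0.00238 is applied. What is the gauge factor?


Step 1: Identify values.
dR/R = 0.0425, strain = 0.00238
Step 2: GF = (dR/R) / strain = 0.0425 / 0.00238
GF = 17.9


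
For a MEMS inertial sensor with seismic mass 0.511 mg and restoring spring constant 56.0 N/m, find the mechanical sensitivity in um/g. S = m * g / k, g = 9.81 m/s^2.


Step 1: Convert mass: m = 0.511 mg = 5.11e-07 kg
Step 2: S = m * g / k = 5.11e-07 * 9.81 / 56.0
Step 3: S = 8.95e-08 m/g
Step 4: Convert to um/g: S = 0.09 um/g


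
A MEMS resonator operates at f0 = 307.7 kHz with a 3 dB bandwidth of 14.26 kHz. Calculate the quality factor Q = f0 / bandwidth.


Step 1: Q = f0 / bandwidth
Step 2: Q = 307.7 / 14.26
Q = 21.6


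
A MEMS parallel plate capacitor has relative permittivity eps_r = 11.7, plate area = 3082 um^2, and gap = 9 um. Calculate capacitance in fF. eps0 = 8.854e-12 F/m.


Step 1: Convert area to m^2: A = 3082e-12 m^2
Step 2: Convert gap to m: d = 9e-6 m
Step 3: C = eps0 * eps_r * A / d
C = 8.854e-12 * 11.7 * 3082e-12 / 9e-6
Step 4: Convert to fF (multiply by 1e15).
C = 35.47 fF


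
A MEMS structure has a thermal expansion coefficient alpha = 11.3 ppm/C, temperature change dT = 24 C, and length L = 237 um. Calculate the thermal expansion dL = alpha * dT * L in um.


Step 1: Convert CTE: alpha = 11.3 ppm/C = 11.3e-6 /C
Step 2: dL = 11.3e-6 * 24 * 237
dL = 0.0643 um


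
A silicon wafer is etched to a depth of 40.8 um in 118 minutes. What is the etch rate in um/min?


Step 1: Etch rate = depth / time
Step 2: rate = 40.8 / 118
rate = 0.346 um/min


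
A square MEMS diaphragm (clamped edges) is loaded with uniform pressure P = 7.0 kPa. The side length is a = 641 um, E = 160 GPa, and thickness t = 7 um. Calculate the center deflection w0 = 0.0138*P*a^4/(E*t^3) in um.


Step 1: Convert pressure to compatible units (E is in GPa, so P in GPa).
P = 7.0 kPa = 7.0e-6 GPa
Step 2: Compute numerator: 0.0138 * P * a^4.
a^4 = 641^4 = 168823196161
numerator = 0.0138 * 7.0e-6 * 168823196161 = 1.63083e+04
Step 3: Compute denominator: E * t^3 = 160 * 7^3 = 54880
Step 4: w0 = numerator / denominator = 1.63083e+04 / 54880 = 0.2972 um


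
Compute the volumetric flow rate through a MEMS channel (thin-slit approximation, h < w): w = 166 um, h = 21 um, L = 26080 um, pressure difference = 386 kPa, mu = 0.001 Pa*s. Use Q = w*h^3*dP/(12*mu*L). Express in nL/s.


Step 1: Convert all dimensions to SI (meters).
w = 166e-6 m, h = 21e-6 m, L = 26080e-6 m, dP = 386e3 Pa
Step 2: Q = w * h^3 * dP / (12 * mu * L)
Q = 166e-6 * (21e-6)^3 * 386e3 / (12 * 0.001 * 26080e-6) = 1.896114e-09 m^3/s
Step 3: Convert Q from m^3/s to nL/s (1 m^3 = 1e12 nL, so multiply by 1e12).
Q = 1896.114 nL/s


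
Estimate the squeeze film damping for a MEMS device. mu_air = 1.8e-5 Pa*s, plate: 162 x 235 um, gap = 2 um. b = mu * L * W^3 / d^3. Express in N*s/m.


Step 1: Convert to SI.
L = 162e-6 m, W = 235e-6 m, d = 2e-6 m
Step 2: W^3 = (235e-6)^3 = 1.30e-11 m^3
Step 3: d^3 = (2e-6)^3 = 8.00e-18 m^3
Step 4: b = 1.8e-5 * 162e-6 * 1.30e-11 / 8.00e-18
b = 4.73e-03 N*s/m


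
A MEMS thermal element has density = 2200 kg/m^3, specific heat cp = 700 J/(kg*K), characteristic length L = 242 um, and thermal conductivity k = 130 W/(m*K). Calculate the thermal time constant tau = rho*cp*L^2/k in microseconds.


Step 1: Convert L to m: L = 242e-6 m
Step 2: L^2 = (242e-6)^2 = 5.8564e-08 m^2
Step 3: tau = 2200 * 700 * 5.8564e-08 / 130 = 6.9375815e-04 s
Step 4: Convert to microseconds (multiply by 1e6).
tau = 693.758 us


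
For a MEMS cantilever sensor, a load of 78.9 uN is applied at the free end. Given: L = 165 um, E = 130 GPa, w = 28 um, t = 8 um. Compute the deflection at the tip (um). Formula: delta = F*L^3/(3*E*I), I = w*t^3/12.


Step 1: Calculate the second moment of area.
I = w * t^3 / 12 = 28 * 8^3 / 12 = 1194.6667 um^4
Step 2: Convert E to consistent units (1 GPa = 1000 uN/um^2).
E = 130 GPa = 130000 uN/um^2
Step 3: Calculate tip deflection.
delta = F * L^3 / (3 * E * I)
delta = 78.9 * 165^3 / (3 * 130000 * 1194.6667)
delta = 0.7607 um


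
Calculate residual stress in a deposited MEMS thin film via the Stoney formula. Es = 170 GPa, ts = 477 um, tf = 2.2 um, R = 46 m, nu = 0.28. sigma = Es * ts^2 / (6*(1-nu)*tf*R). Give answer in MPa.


Step 1: Compute numerator: Es * ts^2 = 170 * 477^2 = 38679930 (GPa*um^2)
Step 2: Compute denominator (R in um): 6*(1-nu)*tf*R = 6*0.72*2.2*46e6 = 437184000.0 (um^2)
Step 3: sigma (GPa) = 38679930 / 437184000.0 = 8.8475e-02 GPa
Step 4: Convert to MPa (x1000): sigma = 88.5 MPa


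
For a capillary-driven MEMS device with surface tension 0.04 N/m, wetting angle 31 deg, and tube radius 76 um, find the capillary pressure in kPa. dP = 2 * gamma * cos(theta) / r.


Step 1: cos(31 deg) = 0.8572
Step 2: Convert r to m: r = 76e-6 m
Step 3: dP = 2 * 0.04 * 0.8572 / 76e-6 = 902.3 Pa
Step 4: Convert Pa to kPa (divide by 1000).
dP = 0.9 kPa


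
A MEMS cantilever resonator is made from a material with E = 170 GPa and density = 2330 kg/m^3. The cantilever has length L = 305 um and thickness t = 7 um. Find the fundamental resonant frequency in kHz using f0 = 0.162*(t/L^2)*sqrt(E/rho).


Step 1: Convert units to SI.
t_SI = 7e-6 m, L_SI = 305e-6 m
Step 2: Calculate sqrt(E/rho).
sqrt(170e9 / 2330) = 8541.74 m/s
Step 3: Compute f0.
f0 = 0.162 * 7e-6 / (305e-6)^2 * 8541.74 = 104126.1 Hz = 104.13 kHz


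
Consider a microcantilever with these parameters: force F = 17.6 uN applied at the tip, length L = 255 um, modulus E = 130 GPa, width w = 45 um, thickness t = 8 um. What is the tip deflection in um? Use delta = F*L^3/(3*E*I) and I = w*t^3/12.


Step 1: Calculate the second moment of area.
I = w * t^3 / 12 = 45 * 8^3 / 12 = 1920.0 um^4
Step 2: Convert E to consistent units (1 GPa = 1000 uN/um^2).
E = 130 GPa = 130000 uN/um^2
Step 3: Calculate tip deflection.
delta = F * L^3 / (3 * E * I)
delta = 17.6 * 255^3 / (3 * 130000 * 1920.0)
delta = 0.3897 um


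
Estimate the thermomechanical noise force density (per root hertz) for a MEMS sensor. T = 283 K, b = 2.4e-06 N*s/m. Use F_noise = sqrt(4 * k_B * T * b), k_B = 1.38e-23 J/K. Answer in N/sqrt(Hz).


Step 1: Compute 4 * k_B * T * b
= 4 * 1.38e-23 * 283 * 2.4e-06
= 3.7492e-26 N^2/Hz
Step 2: F_noise = sqrt(3.7492e-26)
F_noise = 1.94e-13 N/sqrt(Hz)


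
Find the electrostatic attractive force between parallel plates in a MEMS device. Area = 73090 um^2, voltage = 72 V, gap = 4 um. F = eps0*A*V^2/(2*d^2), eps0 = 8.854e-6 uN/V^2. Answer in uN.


Step 1: Identify parameters.
eps0 = 8.854e-6 uN/V^2, A = 73090 um^2, V = 72 V, d = 4 um
Step 2: Compute V^2 = 72^2 = 5184
Step 3: Compute d^2 = 4^2 = 16
Step 4: F = 0.5 * 8.854e-6 * 73090 * 5184 / 16
F = 104.836 uN


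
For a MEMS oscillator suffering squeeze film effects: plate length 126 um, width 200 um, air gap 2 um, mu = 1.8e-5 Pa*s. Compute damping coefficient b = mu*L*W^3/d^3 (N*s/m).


Step 1: Convert to SI.
L = 126e-6 m, W = 200e-6 m, d = 2e-6 m
Step 2: W^3 = (200e-6)^3 = 8.00e-12 m^3
Step 3: d^3 = (2e-6)^3 = 8.00e-18 m^3
Step 4: b = 1.8e-5 * 126e-6 * 8.00e-12 / 8.00e-18
b = 2.27e-03 N*s/m


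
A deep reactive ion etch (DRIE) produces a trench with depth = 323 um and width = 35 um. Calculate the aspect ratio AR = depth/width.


Step 1: AR = depth / width
Step 2: AR = 323 / 35
AR = 9.2


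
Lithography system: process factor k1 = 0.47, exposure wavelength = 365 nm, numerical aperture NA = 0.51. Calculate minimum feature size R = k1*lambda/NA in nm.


Step 1: Identify values: k1 = 0.47, lambda = 365 nm, NA = 0.51
Step 2: R = k1 * lambda / NA
R = 0.47 * 365 / 0.51
R = 336.4 nm


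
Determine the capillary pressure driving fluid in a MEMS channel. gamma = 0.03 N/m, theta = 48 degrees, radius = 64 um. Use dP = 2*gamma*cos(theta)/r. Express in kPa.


Step 1: cos(48 deg) = 0.6691
Step 2: Convert r to m: r = 64e-6 m
Step 3: dP = 2 * 0.03 * 0.6691 / 64e-6 = 627.3 Pa
Step 4: Convert Pa to kPa (divide by 1000).
dP = 0.63 kPa


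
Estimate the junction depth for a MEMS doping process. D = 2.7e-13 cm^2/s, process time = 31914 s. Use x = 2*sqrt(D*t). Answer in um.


Step 1: Compute D*t = 2.7e-13 * 31914 = 8.61678e-09 cm^2
Step 2: sqrt(D*t) = 9.28266e-05 cm
Step 3: x = 2 * 9.28266e-05 cm = 1.856532e-04 cm
Step 4: Convert to um (1 cm = 1e4 um): x = 1.857 um


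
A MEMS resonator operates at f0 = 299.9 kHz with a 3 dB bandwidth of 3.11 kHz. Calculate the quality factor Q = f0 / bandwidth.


Step 1: Q = f0 / bandwidth
Step 2: Q = 299.9 / 3.11
Q = 96.4


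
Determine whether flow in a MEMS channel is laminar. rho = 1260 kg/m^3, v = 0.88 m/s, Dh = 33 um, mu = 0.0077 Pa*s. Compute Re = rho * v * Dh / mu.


Step 1: Convert Dh to meters: Dh = 33e-6 m
Step 2: Re = rho * v * Dh / mu
Re = 1260 * 0.88 * 33e-6 / 0.0077
Re = 4.752
Since Re = 4.752 is below ~2300, the flow is laminar.


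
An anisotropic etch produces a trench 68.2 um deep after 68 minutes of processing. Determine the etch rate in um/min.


Step 1: Etch rate = depth / time
Step 2: rate = 68.2 / 68
rate = 1.003 um/min


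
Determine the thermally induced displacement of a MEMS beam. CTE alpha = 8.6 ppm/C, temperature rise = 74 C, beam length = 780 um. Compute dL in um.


Step 1: Convert CTE: alpha = 8.6 ppm/C = 8.6e-6 /C
Step 2: dL = 8.6e-6 * 74 * 780
dL = 0.4964 um


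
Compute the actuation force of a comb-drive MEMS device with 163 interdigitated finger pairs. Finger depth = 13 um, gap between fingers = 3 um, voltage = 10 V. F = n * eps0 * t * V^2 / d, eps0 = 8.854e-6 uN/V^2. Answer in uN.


Step 1: Parameters: n=163, eps0=8.854e-6 uN/V^2, t=13 um, V=10 V, d=3 um
Step 2: V^2 = 100
Step 3: F = 163 * 8.854e-6 * 13 * 100 / 3
F = 0.625 uN


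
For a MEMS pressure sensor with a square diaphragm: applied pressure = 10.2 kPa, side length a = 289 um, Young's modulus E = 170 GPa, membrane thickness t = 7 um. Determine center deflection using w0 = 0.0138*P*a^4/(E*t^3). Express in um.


Step 1: Convert pressure to compatible units (E is in GPa, so P in GPa).
P = 10.2 kPa = 10.2e-6 GPa
Step 2: Compute numerator: 0.0138 * P * a^4.
a^4 = 289^4 = 6975757441
numerator = 0.0138 * 10.2e-6 * 6975757441 = 9.8191e+02
Step 3: Compute denominator: E * t^3 = 170 * 7^3 = 58310
Step 4: w0 = numerator / denominator = 9.8191e+02 / 58310 = 0.0168 um


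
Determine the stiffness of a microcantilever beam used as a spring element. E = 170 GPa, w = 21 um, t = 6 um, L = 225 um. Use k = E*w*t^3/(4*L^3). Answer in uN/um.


Step 1: Convert E to consistent units (1 GPa = 1000 uN/um^2).
E = 170 GPa = 170000 uN/um^2
Step 2: Compute t^3 = 6^3 = 216
Step 3: Compute L^3 = 225^3 = 11390625
Step 4: k = 170000 * 21 * 216 / (4 * 11390625)
k = 16.9244 uN/um


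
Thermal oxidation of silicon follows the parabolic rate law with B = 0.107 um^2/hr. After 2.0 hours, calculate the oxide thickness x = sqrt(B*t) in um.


Step 1: Compute B*t = 0.107 * 2.0 = 0.214
Step 2: x = sqrt(0.214)
x = 0.463 um


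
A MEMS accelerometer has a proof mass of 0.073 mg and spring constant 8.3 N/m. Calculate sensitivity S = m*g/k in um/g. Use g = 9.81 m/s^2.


Step 1: Convert mass: m = 0.073 mg = 7.30e-08 kg
Step 2: S = m * g / k = 7.30e-08 * 9.81 / 8.3
Step 3: S = 8.63e-08 m/g
Step 4: Convert to um/g: S = 0.086 um/g


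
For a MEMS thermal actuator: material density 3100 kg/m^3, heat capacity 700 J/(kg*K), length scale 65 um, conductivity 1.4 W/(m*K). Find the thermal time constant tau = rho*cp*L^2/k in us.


Step 1: Convert L to m: L = 65e-6 m
Step 2: L^2 = (65e-6)^2 = 4.225e-09 m^2
Step 3: tau = 3100 * 700 * 4.225e-09 / 1.4 = 6.54875e-03 s
Step 4: Convert to microseconds (multiply by 1e6).
tau = 6548.75 us


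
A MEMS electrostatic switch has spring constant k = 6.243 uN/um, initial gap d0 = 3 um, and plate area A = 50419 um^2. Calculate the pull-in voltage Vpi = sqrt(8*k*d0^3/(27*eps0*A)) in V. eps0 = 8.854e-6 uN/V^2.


Step 1: Compute numerator: 8 * k * d0^3 = 8 * 6.243 * 3^3 = 1348.488
Step 2: Compute denominator: 27 * eps0 * A = 27 * 8.854e-6 * 50419 = 12.053065
Step 3: Vpi = sqrt(1348.488 / 12.053065)
Vpi = 10.58 V


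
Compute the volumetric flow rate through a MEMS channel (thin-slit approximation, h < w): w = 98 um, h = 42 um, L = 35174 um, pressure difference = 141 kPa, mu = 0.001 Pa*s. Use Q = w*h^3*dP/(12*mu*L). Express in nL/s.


Step 1: Convert all dimensions to SI (meters).
w = 98e-6 m, h = 42e-6 m, L = 35174e-6 m, dP = 141e3 Pa
Step 2: Q = w * h^3 * dP / (12 * mu * L)
Q = 98e-6 * (42e-6)^3 * 141e3 / (12 * 0.001 * 35174e-6) = 2.42543731e-09 m^3/s
Step 3: Convert Q from m^3/s to nL/s (1 m^3 = 1e12 nL, so multiply by 1e12).
Q = 2425.437 nL/s


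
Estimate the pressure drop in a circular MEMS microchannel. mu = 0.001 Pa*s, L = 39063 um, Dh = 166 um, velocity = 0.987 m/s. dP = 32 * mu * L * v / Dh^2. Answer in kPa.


Step 1: Convert to SI: L = 39063e-6 m, Dh = 166e-6 m
Step 2: dP = 32 * 0.001 * 39063e-6 * 0.987 / (166e-6)^2
Step 3: dP = 44773.04 Pa
Step 4: Convert to kPa: dP = 44.77 kPa


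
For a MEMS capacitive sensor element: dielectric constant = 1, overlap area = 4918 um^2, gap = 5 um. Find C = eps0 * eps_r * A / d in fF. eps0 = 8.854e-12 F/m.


Step 1: Convert area to m^2: A = 4918e-12 m^2
Step 2: Convert gap to m: d = 5e-6 m
Step 3: C = eps0 * eps_r * A / d
C = 8.854e-12 * 1 * 4918e-12 / 5e-6
Step 4: Convert to fF (multiply by 1e15).
C = 8.71 fF


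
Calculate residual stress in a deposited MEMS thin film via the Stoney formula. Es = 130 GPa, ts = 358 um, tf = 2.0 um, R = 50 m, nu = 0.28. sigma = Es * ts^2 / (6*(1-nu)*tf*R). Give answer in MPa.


Step 1: Compute numerator: Es * ts^2 = 130 * 358^2 = 16661320 (GPa*um^2)
Step 2: Compute denominator (R in um): 6*(1-nu)*tf*R = 6*0.72*2.0*50e6 = 432000000.0 (um^2)
Step 3: sigma (GPa) = 16661320 / 432000000.0 = 3.8568e-02 GPa
Step 4: Convert to MPa (x1000): sigma = 38.6 MPa


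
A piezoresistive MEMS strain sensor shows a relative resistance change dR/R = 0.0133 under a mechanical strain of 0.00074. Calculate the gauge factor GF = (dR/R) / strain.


Step 1: Identify values.
dR/R = 0.0133, strain = 0.00074
Step 2: GF = (dR/R) / strain = 0.0133 / 0.00074
GF = 18.0


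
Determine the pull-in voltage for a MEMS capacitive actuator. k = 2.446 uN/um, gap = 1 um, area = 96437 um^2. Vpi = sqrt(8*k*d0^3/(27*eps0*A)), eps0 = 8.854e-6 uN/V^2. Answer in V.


Step 1: Compute numerator: 8 * k * d0^3 = 8 * 2.446 * 1^3 = 19.568
Step 2: Compute denominator: 27 * eps0 * A = 27 * 8.854e-6 * 96437 = 23.054036
Step 3: Vpi = sqrt(19.568 / 23.054036)
Vpi = 0.92 V


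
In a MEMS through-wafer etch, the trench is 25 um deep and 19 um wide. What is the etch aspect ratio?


Step 1: AR = depth / width
Step 2: AR = 25 / 19
AR = 1.3


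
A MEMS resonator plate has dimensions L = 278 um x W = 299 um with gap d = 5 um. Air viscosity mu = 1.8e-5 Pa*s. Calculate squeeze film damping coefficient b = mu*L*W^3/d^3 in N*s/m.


Step 1: Convert to SI.
L = 278e-6 m, W = 299e-6 m, d = 5e-6 m
Step 2: W^3 = (299e-6)^3 = 2.67e-11 m^3
Step 3: d^3 = (5e-6)^3 = 1.25e-16 m^3
Step 4: b = 1.8e-5 * 278e-6 * 2.67e-11 / 1.25e-16
b = 1.07e-03 N*s/m


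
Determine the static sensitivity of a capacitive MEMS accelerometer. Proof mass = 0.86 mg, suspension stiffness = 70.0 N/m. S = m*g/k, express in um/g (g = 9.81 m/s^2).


Step 1: Convert mass: m = 0.86 mg = 8.60e-07 kg
Step 2: S = m * g / k = 8.60e-07 * 9.81 / 70.0
Step 3: S = 1.21e-07 m/g
Step 4: Convert to um/g: S = 0.121 um/g


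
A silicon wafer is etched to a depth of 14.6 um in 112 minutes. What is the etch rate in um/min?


Step 1: Etch rate = depth / time
Step 2: rate = 14.6 / 112
rate = 0.13 um/min


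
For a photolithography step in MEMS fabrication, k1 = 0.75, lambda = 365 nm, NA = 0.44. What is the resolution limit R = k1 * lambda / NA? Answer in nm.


Step 1: Identify values: k1 = 0.75, lambda = 365 nm, NA = 0.44
Step 2: R = k1 * lambda / NA
R = 0.75 * 365 / 0.44
R = 622.2 nm


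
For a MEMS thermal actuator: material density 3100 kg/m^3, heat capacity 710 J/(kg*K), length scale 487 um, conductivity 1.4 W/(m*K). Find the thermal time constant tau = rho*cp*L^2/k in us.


Step 1: Convert L to m: L = 487e-6 m
Step 2: L^2 = (487e-6)^2 = 2.37169e-07 m^2
Step 3: tau = 3100 * 710 * 2.37169e-07 / 1.4 = 3.7286354929e-01 s
Step 4: Convert to microseconds (multiply by 1e6).
tau = 372863.549 us


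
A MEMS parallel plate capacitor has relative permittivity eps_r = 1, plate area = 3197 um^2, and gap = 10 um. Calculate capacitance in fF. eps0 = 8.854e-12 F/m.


Step 1: Convert area to m^2: A = 3197e-12 m^2
Step 2: Convert gap to m: d = 10e-6 m
Step 3: C = eps0 * eps_r * A / d
C = 8.854e-12 * 1 * 3197e-12 / 10e-6
Step 4: Convert to fF (multiply by 1e15).
C = 2.83 fF


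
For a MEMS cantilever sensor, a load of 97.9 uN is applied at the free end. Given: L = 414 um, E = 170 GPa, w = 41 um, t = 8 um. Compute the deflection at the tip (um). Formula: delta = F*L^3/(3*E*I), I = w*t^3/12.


Step 1: Calculate the second moment of area.
I = w * t^3 / 12 = 41 * 8^3 / 12 = 1749.3333 um^4
Step 2: Convert E to consistent units (1 GPa = 1000 uN/um^2).
E = 170 GPa = 170000 uN/um^2
Step 3: Calculate tip deflection.
delta = F * L^3 / (3 * E * I)
delta = 97.9 * 414^3 / (3 * 170000 * 1749.3333)
delta = 7.7865 um


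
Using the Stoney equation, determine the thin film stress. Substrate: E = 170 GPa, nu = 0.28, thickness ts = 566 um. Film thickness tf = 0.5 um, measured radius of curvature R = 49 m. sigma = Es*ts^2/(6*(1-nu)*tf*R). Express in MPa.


Step 1: Compute numerator: Es * ts^2 = 170 * 566^2 = 54460520 (GPa*um^2)
Step 2: Compute denominator (R in um): 6*(1-nu)*tf*R = 6*0.72*0.5*49e6 = 105840000.0 (um^2)
Step 3: sigma (GPa) = 54460520 / 105840000.0 = 5.14555e-01 GPa
Step 4: Convert to MPa (x1000): sigma = 514.6 MPa


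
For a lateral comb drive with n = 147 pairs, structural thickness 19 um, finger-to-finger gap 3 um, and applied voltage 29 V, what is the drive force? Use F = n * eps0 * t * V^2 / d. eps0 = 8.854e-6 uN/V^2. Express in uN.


Step 1: Parameters: n=147, eps0=8.854e-6 uN/V^2, t=19 um, V=29 V, d=3 um
Step 2: V^2 = 841
Step 3: F = 147 * 8.854e-6 * 19 * 841 / 3
F = 6.932 uN


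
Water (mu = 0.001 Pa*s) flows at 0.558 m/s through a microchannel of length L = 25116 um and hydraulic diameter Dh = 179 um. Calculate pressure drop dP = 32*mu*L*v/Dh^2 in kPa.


Step 1: Convert to SI: L = 25116e-6 m, Dh = 179e-6 m
Step 2: dP = 32 * 0.001 * 25116e-6 * 0.558 / (179e-6)^2
Step 3: dP = 13996.79 Pa
Step 4: Convert to kPa: dP = 14.0 kPa


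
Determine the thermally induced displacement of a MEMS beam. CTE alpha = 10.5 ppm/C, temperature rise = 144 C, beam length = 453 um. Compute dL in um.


Step 1: Convert CTE: alpha = 10.5 ppm/C = 10.5e-6 /C
Step 2: dL = 10.5e-6 * 144 * 453
dL = 0.6849 um


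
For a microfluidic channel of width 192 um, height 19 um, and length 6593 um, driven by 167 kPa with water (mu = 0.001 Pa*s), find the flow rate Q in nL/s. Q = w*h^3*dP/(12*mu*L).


Step 1: Convert all dimensions to SI (meters).
w = 192e-6 m, h = 19e-6 m, L = 6593e-6 m, dP = 167e3 Pa
Step 2: Q = w * h^3 * dP / (12 * mu * L)
Q = 192e-6 * (19e-6)^3 * 167e3 / (12 * 0.001 * 6593e-6) = 2.77980403e-09 m^3/s
Step 3: Convert Q from m^3/s to nL/s (1 m^3 = 1e12 nL, so multiply by 1e12).
Q = 2779.804 nL/s


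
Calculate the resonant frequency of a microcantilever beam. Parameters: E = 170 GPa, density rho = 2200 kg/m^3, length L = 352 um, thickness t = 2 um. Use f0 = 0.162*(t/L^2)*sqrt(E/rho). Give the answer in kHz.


Step 1: Convert units to SI.
t_SI = 2e-6 m, L_SI = 352e-6 m
Step 2: Calculate sqrt(E/rho).
sqrt(170e9 / 2200) = 8790.49 m/s
Step 3: Compute f0.
f0 = 0.162 * 2e-6 / (352e-6)^2 * 8790.49 = 22986.5 Hz = 22.99 kHz


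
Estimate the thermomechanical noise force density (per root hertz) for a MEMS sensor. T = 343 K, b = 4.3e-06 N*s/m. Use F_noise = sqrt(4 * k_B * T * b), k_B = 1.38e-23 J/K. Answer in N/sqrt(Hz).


Step 1: Compute 4 * k_B * T * b
= 4 * 1.38e-23 * 343 * 4.3e-06
= 8.1414e-26 N^2/Hz
Step 2: F_noise = sqrt(8.1414e-26)
F_noise = 2.85e-13 N/sqrt(Hz)


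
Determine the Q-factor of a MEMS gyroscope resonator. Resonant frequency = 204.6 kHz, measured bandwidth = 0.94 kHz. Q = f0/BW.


Step 1: Q = f0 / bandwidth
Step 2: Q = 204.6 / 0.94
Q = 217.7


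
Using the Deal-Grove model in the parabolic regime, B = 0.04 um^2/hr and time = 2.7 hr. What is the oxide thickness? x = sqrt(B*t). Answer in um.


Step 1: Compute B*t = 0.04 * 2.7 = 0.108
Step 2: x = sqrt(0.108)
x = 0.329 um


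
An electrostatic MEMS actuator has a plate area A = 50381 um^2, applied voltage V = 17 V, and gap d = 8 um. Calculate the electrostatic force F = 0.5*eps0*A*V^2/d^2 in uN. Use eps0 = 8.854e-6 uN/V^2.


Step 1: Identify parameters.
eps0 = 8.854e-6 uN/V^2, A = 50381 um^2, V = 17 V, d = 8 um
Step 2: Compute V^2 = 17^2 = 289
Step 3: Compute d^2 = 8^2 = 64
Step 4: F = 0.5 * 8.854e-6 * 50381 * 289 / 64
F = 1.007 uN


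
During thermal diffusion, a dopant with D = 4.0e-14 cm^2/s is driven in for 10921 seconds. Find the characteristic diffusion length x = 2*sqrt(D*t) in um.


Step 1: Compute D*t = 4.0e-14 * 10921 = 4.3684e-10 cm^2
Step 2: sqrt(D*t) = 2.0901e-05 cm
Step 3: x = 2 * 2.0901e-05 cm = 4.1802e-05 cm
Step 4: Convert to um (1 cm = 1e4 um): x = 0.418 um


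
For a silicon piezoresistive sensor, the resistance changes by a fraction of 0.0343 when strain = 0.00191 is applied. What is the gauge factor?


Step 1: Identify values.
dR/R = 0.0343, strain = 0.00191
Step 2: GF = (dR/R) / strain = 0.0343 / 0.00191
GF = 18.0


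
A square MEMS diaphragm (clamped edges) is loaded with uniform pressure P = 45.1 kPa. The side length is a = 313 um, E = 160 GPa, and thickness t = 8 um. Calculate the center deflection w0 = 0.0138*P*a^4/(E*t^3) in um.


Step 1: Convert pressure to compatible units (E is in GPa, so P in GPa).
P = 45.1 kPa = 45.1e-6 GPa
Step 2: Compute numerator: 0.0138 * P * a^4.
a^4 = 313^4 = 9597924961
numerator = 0.0138 * 45.1e-6 * 9597924961 = 5.9736e+03
Step 3: Compute denominator: E * t^3 = 160 * 8^3 = 81920
Step 4: w0 = numerator / denominator = 5.9736e+03 / 81920 = 0.0729 um


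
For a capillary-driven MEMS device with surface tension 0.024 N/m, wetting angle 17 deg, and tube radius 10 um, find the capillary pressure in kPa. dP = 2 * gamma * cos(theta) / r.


Step 1: cos(17 deg) = 0.9563
Step 2: Convert r to m: r = 10e-6 m
Step 3: dP = 2 * 0.024 * 0.9563 / 10e-6 = 4590.2 Pa
Step 4: Convert Pa to kPa (divide by 1000).
dP = 4.59 kPa


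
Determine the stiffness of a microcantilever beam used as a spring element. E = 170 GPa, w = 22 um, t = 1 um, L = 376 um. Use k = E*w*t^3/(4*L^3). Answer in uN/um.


Step 1: Convert E to consistent units (1 GPa = 1000 uN/um^2).
E = 170 GPa = 170000 uN/um^2
Step 2: Compute t^3 = 1^3 = 1
Step 3: Compute L^3 = 376^3 = 53157376
Step 4: k = 170000 * 22 * 1 / (4 * 53157376)
k = 0.0176 uN/um


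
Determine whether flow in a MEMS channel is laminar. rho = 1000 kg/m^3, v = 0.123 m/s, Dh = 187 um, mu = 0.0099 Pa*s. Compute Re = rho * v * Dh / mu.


Step 1: Convert Dh to meters: Dh = 187e-6 m
Step 2: Re = rho * v * Dh / mu
Re = 1000 * 0.123 * 187e-6 / 0.0099
Re = 2.323
Since Re = 2.323 is below ~2300, the flow is laminar.


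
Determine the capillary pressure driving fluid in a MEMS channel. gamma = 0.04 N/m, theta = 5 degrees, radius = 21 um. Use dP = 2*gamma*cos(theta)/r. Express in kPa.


Step 1: cos(5 deg) = 0.9962
Step 2: Convert r to m: r = 21e-6 m
Step 3: dP = 2 * 0.04 * 0.9962 / 21e-6 = 3795.0 Pa
Step 4: Convert Pa to kPa (divide by 1000).
dP = 3.8 kPa


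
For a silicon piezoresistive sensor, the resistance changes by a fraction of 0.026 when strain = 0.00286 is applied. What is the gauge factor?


Step 1: Identify values.
dR/R = 0.026, strain = 0.00286
Step 2: GF = (dR/R) / strain = 0.026 / 0.00286
GF = 9.1


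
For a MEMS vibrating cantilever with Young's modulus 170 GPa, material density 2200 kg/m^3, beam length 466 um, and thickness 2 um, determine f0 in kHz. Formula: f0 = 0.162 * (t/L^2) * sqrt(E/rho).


Step 1: Convert units to SI.
t_SI = 2e-6 m, L_SI = 466e-6 m
Step 2: Calculate sqrt(E/rho).
sqrt(170e9 / 2200) = 8790.49 m/s
Step 3: Compute f0.
f0 = 0.162 * 2e-6 / (466e-6)^2 * 8790.49 = 13115.5 Hz = 13.12 kHz


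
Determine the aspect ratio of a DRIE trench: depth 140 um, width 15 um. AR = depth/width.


Step 1: AR = depth / width
Step 2: AR = 140 / 15
AR = 9.3


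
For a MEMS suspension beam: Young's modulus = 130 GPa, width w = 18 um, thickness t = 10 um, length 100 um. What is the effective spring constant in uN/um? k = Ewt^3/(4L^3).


Step 1: Convert E to consistent units (1 GPa = 1000 uN/um^2).
E = 130 GPa = 130000 uN/um^2
Step 2: Compute t^3 = 10^3 = 1000
Step 3: Compute L^3 = 100^3 = 1000000
Step 4: k = 130000 * 18 * 1000 / (4 * 1000000)
k = 585.0 uN/um


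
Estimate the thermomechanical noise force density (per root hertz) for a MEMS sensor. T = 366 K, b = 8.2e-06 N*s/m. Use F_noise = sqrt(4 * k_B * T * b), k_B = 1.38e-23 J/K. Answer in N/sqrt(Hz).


Step 1: Compute 4 * k_B * T * b
= 4 * 1.38e-23 * 366 * 8.2e-06
= 1.6567e-25 N^2/Hz
Step 2: F_noise = sqrt(1.6567e-25)
F_noise = 4.07e-13 N/sqrt(Hz)


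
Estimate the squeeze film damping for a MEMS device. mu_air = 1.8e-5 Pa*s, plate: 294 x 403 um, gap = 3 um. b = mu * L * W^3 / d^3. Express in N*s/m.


Step 1: Convert to SI.
L = 294e-6 m, W = 403e-6 m, d = 3e-6 m
Step 2: W^3 = (403e-6)^3 = 6.55e-11 m^3
Step 3: d^3 = (3e-6)^3 = 2.70e-17 m^3
Step 4: b = 1.8e-5 * 294e-6 * 6.55e-11 / 2.70e-17
b = 1.28e-02 N*s/m


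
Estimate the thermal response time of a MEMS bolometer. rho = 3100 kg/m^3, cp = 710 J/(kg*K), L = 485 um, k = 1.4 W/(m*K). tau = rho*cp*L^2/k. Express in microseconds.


Step 1: Convert L to m: L = 485e-6 m
Step 2: L^2 = (485e-6)^2 = 2.35225e-07 m^2
Step 3: tau = 3100 * 710 * 2.35225e-07 / 1.4 = 3.6980730357e-01 s
Step 4: Convert to microseconds (multiply by 1e6).
tau = 369807.304 us


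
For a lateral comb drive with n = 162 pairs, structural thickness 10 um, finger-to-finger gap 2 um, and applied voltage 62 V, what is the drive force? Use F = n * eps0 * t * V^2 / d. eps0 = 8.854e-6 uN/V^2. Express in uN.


Step 1: Parameters: n=162, eps0=8.854e-6 uN/V^2, t=10 um, V=62 V, d=2 um
Step 2: V^2 = 3844
Step 3: F = 162 * 8.854e-6 * 10 * 3844 / 2
F = 27.568 uN


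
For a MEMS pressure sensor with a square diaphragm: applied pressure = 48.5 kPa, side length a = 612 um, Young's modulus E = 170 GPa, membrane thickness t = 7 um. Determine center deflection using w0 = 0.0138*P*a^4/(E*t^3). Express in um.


Step 1: Convert pressure to compatible units (E is in GPa, so P in GPa).
P = 48.5 kPa = 48.5e-6 GPa
Step 2: Compute numerator: 0.0138 * P * a^4.
a^4 = 612^4 = 140283207936
numerator = 0.0138 * 48.5e-6 * 140283207936 = 9.389155e+04
Step 3: Compute denominator: E * t^3 = 170 * 7^3 = 58310
Step 4: w0 = numerator / denominator = 9.389155e+04 / 58310 = 1.6102 um


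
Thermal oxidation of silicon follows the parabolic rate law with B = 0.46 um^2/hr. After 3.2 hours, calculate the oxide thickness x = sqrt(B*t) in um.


Step 1: Compute B*t = 0.46 * 3.2 = 1.472
Step 2: x = sqrt(1.472)
x = 1.213 um


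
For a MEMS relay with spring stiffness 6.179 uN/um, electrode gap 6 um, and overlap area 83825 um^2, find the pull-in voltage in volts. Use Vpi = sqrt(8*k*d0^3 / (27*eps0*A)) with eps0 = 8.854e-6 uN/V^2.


Step 1: Compute numerator: 8 * k * d0^3 = 8 * 6.179 * 6^3 = 10677.312
Step 2: Compute denominator: 27 * eps0 * A = 27 * 8.854e-6 * 83825 = 20.039037
Step 3: Vpi = sqrt(10677.312 / 20.039037)
Vpi = 23.08 V


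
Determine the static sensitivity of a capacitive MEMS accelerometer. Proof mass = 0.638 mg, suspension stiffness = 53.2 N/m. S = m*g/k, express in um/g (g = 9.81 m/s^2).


Step 1: Convert mass: m = 0.638 mg = 6.38e-07 kg
Step 2: S = m * g / k = 6.38e-07 * 9.81 / 53.2
Step 3: S = 1.18e-07 m/g
Step 4: Convert to um/g: S = 0.118 um/g


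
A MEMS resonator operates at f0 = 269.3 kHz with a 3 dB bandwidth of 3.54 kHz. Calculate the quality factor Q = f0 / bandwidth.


Step 1: Q = f0 / bandwidth
Step 2: Q = 269.3 / 3.54
Q = 76.1


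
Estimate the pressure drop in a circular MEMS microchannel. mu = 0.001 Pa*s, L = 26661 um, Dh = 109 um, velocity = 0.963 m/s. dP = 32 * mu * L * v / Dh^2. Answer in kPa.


Step 1: Convert to SI: L = 26661e-6 m, Dh = 109e-6 m
Step 2: dP = 32 * 0.001 * 26661e-6 * 0.963 / (109e-6)^2
Step 3: dP = 69151.20 Pa
Step 4: Convert to kPa: dP = 69.15 kPa


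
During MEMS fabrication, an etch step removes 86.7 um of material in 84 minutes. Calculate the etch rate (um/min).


Step 1: Etch rate = depth / time
Step 2: rate = 86.7 / 84
rate = 1.032 um/min


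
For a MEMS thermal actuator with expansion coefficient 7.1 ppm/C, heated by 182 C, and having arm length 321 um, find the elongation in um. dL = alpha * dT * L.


Step 1: Convert CTE: alpha = 7.1 ppm/C = 7.1e-6 /C
Step 2: dL = 7.1e-6 * 182 * 321
dL = 0.4148 um


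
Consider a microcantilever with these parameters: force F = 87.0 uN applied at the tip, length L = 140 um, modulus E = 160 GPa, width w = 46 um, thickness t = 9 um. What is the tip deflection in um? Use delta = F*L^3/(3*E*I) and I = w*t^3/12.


Step 1: Calculate the second moment of area.
I = w * t^3 / 12 = 46 * 9^3 / 12 = 2794.5 um^4
Step 2: Convert E to consistent units (1 GPa = 1000 uN/um^2).
E = 160 GPa = 160000 uN/um^2
Step 3: Calculate tip deflection.
delta = F * L^3 / (3 * E * I)
delta = 87.0 * 140^3 / (3 * 160000 * 2794.5)
delta = 0.178 um


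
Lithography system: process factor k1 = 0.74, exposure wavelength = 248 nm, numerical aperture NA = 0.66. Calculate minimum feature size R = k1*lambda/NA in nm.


Step 1: Identify values: k1 = 0.74, lambda = 248 nm, NA = 0.66
Step 2: R = k1 * lambda / NA
R = 0.74 * 248 / 0.66
R = 278.1 nm


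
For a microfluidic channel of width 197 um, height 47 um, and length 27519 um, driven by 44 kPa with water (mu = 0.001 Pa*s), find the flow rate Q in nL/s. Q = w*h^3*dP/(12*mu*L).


Step 1: Convert all dimensions to SI (meters).
w = 197e-6 m, h = 47e-6 m, L = 27519e-6 m, dP = 44e3 Pa
Step 2: Q = w * h^3 * dP / (12 * mu * L)
Q = 197e-6 * (47e-6)^3 * 44e3 / (12 * 0.001 * 27519e-6) = 2.72520127e-09 m^3/s
Step 3: Convert Q from m^3/s to nL/s (1 m^3 = 1e12 nL, so multiply by 1e12).
Q = 2725.201 nL/s


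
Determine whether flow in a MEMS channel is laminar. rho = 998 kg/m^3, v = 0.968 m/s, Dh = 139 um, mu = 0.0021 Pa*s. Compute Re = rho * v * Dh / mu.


Step 1: Convert Dh to meters: Dh = 139e-6 m
Step 2: Re = rho * v * Dh / mu
Re = 998 * 0.968 * 139e-6 / 0.0021
Re = 63.944
Since Re = 63.944 is below ~2300, the flow is laminar.


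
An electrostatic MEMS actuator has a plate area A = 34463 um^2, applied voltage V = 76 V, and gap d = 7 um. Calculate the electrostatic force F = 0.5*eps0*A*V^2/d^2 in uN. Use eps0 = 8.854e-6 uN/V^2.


Step 1: Identify parameters.
eps0 = 8.854e-6 uN/V^2, A = 34463 um^2, V = 76 V, d = 7 um
Step 2: Compute V^2 = 76^2 = 5776
Step 3: Compute d^2 = 7^2 = 49
Step 4: F = 0.5 * 8.854e-6 * 34463 * 5776 / 49
F = 17.984 uN


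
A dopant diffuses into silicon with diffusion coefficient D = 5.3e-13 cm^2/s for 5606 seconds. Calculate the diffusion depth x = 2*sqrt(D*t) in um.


Step 1: Compute D*t = 5.3e-13 * 5606 = 2.97118e-09 cm^2
Step 2: sqrt(D*t) = 5.4509e-05 cm
Step 3: x = 2 * 5.4509e-05 cm = 1.09018e-04 cm
Step 4: Convert to um (1 cm = 1e4 um): x = 1.09 um


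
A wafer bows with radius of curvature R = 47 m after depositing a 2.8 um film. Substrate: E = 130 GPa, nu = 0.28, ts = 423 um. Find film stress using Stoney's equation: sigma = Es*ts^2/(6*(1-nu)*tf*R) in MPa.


Step 1: Compute numerator: Es * ts^2 = 130 * 423^2 = 23260770 (GPa*um^2)
Step 2: Compute denominator (R in um): 6*(1-nu)*tf*R = 6*0.72*2.8*47e6 = 568512000.0 (um^2)
Step 3: sigma (GPa) = 23260770 / 568512000.0 = 4.0915e-02 GPa
Step 4: Convert to MPa (x1000): sigma = 40.9 MPa


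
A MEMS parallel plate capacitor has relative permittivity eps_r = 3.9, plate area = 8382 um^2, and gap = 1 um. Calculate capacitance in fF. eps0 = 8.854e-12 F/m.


Step 1: Convert area to m^2: A = 8382e-12 m^2
Step 2: Convert gap to m: d = 1e-6 m
Step 3: C = eps0 * eps_r * A / d
C = 8.854e-12 * 3.9 * 8382e-12 / 1e-6
Step 4: Convert to fF (multiply by 1e15).
C = 289.44 fF
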